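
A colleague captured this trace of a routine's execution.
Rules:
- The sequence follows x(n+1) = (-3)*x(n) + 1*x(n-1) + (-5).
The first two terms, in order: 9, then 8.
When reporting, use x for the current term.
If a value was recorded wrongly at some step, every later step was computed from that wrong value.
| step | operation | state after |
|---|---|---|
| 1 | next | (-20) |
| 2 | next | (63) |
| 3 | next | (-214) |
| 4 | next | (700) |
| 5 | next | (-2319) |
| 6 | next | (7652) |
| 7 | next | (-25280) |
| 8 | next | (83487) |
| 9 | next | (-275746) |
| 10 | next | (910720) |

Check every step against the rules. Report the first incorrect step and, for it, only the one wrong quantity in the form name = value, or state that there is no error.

Recomputing the run from the initial state:
step 1: x = -20
step 2: x = 63
step 3: x = -214
step 4: x = 700
step 5: x = -2319
step 6: x = 7652
step 7: x = -25280
step 8: x = 83487
step 9: x = -275746
step 10: x = 910720
This matches the trace at every step.

no error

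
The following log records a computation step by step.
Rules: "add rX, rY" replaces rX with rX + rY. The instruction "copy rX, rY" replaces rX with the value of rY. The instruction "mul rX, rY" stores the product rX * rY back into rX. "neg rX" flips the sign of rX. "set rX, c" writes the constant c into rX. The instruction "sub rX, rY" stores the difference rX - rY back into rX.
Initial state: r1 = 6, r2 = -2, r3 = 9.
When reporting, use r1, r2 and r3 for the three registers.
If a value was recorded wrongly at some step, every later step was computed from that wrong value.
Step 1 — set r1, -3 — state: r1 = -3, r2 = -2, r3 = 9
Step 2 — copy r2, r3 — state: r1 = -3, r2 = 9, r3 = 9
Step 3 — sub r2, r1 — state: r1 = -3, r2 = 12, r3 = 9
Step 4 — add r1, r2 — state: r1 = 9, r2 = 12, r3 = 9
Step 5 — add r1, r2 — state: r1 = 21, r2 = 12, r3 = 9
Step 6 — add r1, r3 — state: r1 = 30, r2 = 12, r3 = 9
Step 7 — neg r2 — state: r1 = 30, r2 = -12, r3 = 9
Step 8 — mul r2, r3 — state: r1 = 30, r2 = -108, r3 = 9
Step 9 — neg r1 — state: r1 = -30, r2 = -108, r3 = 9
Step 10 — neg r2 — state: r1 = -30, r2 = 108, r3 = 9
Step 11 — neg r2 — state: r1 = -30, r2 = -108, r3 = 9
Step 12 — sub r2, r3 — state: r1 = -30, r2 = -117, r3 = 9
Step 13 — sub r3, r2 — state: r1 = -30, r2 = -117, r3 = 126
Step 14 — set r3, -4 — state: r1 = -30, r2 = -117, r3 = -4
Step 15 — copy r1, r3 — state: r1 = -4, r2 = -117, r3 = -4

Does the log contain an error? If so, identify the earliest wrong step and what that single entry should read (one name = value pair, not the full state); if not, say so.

Recomputing the run from the initial state:
step 1: r1 = -3, r2 = -2, r3 = 9
step 2: r1 = -3, r2 = 9, r3 = 9
step 3: r1 = -3, r2 = 12, r3 = 9
step 4: r1 = 9, r2 = 12, r3 = 9
step 5: r1 = 21, r2 = 12, r3 = 9
step 6: r1 = 30, r2 = 12, r3 = 9
step 7: r1 = 30, r2 = -12, r3 = 9
step 8: r1 = 30, r2 = -108, r3 = 9
step 9: r1 = -30, r2 = -108, r3 = 9
step 10: r1 = -30, r2 = 108, r3 = 9
step 11: r1 = -30, r2 = -108, r3 = 9
step 12: r1 = -30, r2 = -117, r3 = 9
step 13: r1 = -30, r2 = -117, r3 = 126
step 14: r1 = -30, r2 = -117, r3 = -4
step 15: r1 = -4, r2 = -117, r3 = -4
This matches the log at every step.

no error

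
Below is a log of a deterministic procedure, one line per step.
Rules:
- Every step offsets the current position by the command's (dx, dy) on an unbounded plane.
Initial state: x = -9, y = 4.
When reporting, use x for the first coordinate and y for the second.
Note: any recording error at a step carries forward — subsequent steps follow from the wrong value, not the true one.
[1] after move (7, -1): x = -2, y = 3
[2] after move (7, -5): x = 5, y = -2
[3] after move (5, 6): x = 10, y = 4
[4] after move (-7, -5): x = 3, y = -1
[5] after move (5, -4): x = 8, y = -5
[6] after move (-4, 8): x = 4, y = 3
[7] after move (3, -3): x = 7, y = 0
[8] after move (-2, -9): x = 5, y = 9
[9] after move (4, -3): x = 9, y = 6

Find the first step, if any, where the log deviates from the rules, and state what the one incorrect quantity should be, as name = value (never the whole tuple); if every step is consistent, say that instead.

Recomputing the run from the initial state:
step 1: x = -2, y = 3
step 2: x = 5, y = -2
step 3: x = 10, y = 4
step 4: x = 3, y = -1
step 5: x = 8, y = -5
step 6: x = 4, y = 3
step 7: x = 7, y = 0
step 8: x = 5, y = -9
step 9: x = 9, y = -12
The first disagreement with the log is at step 8, where the value should be y = -9.

step 8, y = -9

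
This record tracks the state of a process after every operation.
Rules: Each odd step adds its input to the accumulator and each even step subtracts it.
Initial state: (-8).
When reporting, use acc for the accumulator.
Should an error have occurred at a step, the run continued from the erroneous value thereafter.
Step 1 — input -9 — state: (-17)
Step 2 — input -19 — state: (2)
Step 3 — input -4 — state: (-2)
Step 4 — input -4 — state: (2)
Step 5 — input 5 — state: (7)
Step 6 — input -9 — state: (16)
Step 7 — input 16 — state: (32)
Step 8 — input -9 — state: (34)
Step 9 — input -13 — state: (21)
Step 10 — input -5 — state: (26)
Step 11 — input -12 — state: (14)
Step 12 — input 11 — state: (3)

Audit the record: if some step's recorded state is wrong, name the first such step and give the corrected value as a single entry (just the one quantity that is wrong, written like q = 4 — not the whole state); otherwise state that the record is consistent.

Recomputing the run from the initial state:
step 1: acc = -17
step 2: acc = 2
step 3: acc = -2
step 4: acc = 2
step 5: acc = 7
step 6: acc = 16
step 7: acc = 32
step 8: acc = 41
step 9: acc = 28
step 10: acc = 33
step 11: acc = 21
step 12: acc = 10
The first disagreement with the record is at step 8, where the value should be acc = 41.

step 8, acc = 41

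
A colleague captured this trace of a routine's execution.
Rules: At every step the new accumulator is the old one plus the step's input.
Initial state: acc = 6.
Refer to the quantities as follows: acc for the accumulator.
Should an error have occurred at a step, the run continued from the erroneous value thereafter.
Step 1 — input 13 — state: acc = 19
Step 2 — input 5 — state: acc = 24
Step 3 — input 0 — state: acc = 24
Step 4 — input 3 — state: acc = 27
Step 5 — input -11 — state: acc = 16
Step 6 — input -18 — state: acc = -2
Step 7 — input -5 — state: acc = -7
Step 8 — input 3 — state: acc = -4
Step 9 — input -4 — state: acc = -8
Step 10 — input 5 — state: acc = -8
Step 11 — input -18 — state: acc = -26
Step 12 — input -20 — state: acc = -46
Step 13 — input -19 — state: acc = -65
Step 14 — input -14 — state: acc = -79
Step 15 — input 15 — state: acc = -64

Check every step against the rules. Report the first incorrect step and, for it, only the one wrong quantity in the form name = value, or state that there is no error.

step 1: acc = 6 + 13 = 19 -> exactly as logged
step 2: acc = 19 + 5 = 24 -> agrees with the trace
step 3: acc = 24 + 0 = 24 -> verified
step 4: acc = 24 + 3 = 27 -> exactly as logged
step 5: acc = 27 + -11 = 16 -> same as recorded
step 6: acc = 16 + -18 = -2 -> agrees with the trace
step 7: acc = -2 + -5 = -7 -> no discrepancy
step 8: acc = -7 + 3 = -4 -> verified
step 9: acc = -4 + -4 = -8 -> agrees with the trace
step 10: acc = -8 + 5 = -3 -> this is not what the trace shows
The earliest wrong entry is at step 10: it should read acc = -3.

step 10, acc = -3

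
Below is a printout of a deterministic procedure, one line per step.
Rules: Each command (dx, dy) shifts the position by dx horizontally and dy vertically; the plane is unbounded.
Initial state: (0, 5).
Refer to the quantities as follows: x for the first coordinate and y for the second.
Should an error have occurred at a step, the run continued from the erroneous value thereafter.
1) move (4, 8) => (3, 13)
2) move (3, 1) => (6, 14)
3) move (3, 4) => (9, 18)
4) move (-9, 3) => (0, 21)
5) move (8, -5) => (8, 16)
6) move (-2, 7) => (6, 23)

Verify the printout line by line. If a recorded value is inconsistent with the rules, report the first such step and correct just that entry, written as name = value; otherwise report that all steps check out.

step 1, x = 4

Recomputing the run from the initial state:
step 1: x = 4, y = 13
step 2: x = 7, y = 14
step 3: x = 10, y = 18
step 4: x = 1, y = 21
step 5: x = 9, y = 16
step 6: x = 7, y = 23
The first disagreement with the printout is at step 1, where the value should be x = 4.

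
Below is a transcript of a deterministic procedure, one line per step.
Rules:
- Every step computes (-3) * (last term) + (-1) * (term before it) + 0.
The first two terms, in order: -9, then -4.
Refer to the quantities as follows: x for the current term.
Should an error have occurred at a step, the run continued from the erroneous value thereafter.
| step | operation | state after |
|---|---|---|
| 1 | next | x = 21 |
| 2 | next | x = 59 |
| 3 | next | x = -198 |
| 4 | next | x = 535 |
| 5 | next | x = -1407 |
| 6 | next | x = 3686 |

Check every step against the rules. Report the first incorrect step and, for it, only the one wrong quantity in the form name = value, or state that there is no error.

step 2, x = -59

Step 1: x = -3*(-4) + (-1)*(-9) + (0) = 21 — matches.
Step 2: x = -3*(21) + (-1)*(-4) + (0) = -59 — the entry is off here.
First deviation found at step 2; the corrected entry is x = -59.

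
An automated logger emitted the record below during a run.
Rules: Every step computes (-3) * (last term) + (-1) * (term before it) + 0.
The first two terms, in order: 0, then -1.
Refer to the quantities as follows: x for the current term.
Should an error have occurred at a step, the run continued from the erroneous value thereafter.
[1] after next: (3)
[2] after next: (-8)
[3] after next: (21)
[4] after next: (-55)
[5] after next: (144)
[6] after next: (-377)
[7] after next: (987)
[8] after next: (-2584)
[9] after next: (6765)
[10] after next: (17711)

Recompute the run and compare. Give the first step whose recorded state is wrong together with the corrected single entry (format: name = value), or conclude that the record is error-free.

step 10, x = -17711

Step 1: x = -3*(-1) + (-1)*(0) + (0) = 3 — consistent with the record.
Step 2: x = -3*(3) + (-1)*(-1) + (0) = -8 — checks out.
Step 3: x = -3*(-8) + (-1)*(3) + (0) = 21 — checks out.
Step 4: x = -3*(21) + (-1)*(-8) + (0) = -55 — matches.
Step 5: x = -3*(-55) + (-1)*(21) + (0) = 144 — exactly as logged.
Step 6: x = -3*(144) + (-1)*(-55) + (0) = -377 — exactly as logged.
Step 7: x = -3*(-377) + (-1)*(144) + (0) = 987 — consistent with the record.
Step 8: x = -3*(987) + (-1)*(-377) + (0) = -2584 — in agreement.
Step 9: x = -3*(-2584) + (-1)*(987) + (0) = 6765 — verified.
Step 10: x = -3*(6765) + (-1)*(-2584) + (0) = -17711 — the recorded entry deviates here.
That makes step 10 the first incorrect line — x = -17711 is what it should show.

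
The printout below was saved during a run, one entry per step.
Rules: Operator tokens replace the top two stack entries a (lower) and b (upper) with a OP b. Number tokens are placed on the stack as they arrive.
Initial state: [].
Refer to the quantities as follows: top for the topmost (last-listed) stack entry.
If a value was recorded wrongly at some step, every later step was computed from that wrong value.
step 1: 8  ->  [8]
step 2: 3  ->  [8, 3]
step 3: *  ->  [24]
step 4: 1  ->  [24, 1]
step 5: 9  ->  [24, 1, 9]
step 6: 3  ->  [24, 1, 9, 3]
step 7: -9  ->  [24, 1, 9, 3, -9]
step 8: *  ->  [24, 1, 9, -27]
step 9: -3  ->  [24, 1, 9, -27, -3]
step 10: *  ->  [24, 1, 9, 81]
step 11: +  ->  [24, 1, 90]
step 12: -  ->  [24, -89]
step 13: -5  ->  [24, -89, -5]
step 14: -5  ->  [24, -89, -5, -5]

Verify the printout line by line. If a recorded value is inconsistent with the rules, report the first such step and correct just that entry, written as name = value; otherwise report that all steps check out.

no error

Step 1: push 8: top = 8 — in agreement.
Step 2: push 3: top = 3 — in agreement.
Step 3: 8 * 3 = 24 — checks out.
Step 4: push 1: top = 1 — no discrepancy.
Step 5: push 9: top = 9 — agrees with the printout.
Step 6: push 3: top = 3 — exactly as logged.
Step 7: push -9: top = -9 — in agreement.
Step 8: 3 * -9 = -27 — no discrepancy.
Step 9: push -3: top = -3 — no discrepancy.
Step 10: -27 * -3 = 81 — exactly as logged.
Step 11: 9 + 81 = 90 — matches.
Step 12: 1 - 90 = -89 — exactly as logged.
Step 13: push -5: top = -5 — agrees with the printout.
Step 14: push -5: top = -5 — consistent with the printout.
The recomputation confirms every line.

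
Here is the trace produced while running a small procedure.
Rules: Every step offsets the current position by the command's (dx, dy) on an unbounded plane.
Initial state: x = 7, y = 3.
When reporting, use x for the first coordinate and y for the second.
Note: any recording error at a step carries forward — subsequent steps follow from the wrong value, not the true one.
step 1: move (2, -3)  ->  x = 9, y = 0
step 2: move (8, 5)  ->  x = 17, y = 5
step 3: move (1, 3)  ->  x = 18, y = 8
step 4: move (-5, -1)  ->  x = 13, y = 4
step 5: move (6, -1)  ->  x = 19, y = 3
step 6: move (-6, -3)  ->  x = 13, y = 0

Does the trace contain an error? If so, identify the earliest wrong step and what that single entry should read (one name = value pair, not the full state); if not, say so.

1. x = 7 + (2) = 9, y = 3 + (-3) = 0 (consistent with the trace)
2. x = 9 + (8) = 17, y = 0 + (5) = 5 (confirmed correct)
3. x = 17 + (1) = 18, y = 5 + (3) = 8 (verified)
4. x = 18 + (-5) = 13, y = 8 + (-1) = 7 (the trace disagrees here)
First incorrect step: 4; the correct value is y = 7.

step 4, y = 7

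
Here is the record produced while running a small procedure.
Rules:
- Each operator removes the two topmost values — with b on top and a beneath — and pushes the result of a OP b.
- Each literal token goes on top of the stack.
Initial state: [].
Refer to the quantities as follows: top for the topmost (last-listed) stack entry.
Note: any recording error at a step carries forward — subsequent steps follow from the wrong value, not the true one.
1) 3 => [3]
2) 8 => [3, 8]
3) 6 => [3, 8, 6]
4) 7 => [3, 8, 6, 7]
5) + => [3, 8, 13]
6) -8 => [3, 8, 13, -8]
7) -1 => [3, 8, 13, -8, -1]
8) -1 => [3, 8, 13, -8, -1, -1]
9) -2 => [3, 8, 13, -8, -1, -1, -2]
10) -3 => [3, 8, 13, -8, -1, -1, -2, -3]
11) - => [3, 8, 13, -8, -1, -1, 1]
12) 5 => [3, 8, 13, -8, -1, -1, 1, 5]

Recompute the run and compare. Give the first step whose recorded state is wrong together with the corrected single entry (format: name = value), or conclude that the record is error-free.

no error

step 1: push 3: top = 3 -> exactly as logged
step 2: push 8: top = 8 -> matches
step 3: push 6: top = 6 -> checks out
step 4: push 7: top = 7 -> no discrepancy
step 5: 6 + 7 = 13 -> verified
step 6: push -8: top = -8 -> agrees with the record
step 7: push -1: top = -1 -> checks out
step 8: push -1: top = -1 -> consistent with the record
step 9: push -2: top = -2 -> checks out
step 10: push -3: top = -3 -> agrees with the record
step 11: -2 - -3 = 1 -> same as recorded
step 12: push 5: top = 5 -> checks out
Nothing is out of place; the run is error-free.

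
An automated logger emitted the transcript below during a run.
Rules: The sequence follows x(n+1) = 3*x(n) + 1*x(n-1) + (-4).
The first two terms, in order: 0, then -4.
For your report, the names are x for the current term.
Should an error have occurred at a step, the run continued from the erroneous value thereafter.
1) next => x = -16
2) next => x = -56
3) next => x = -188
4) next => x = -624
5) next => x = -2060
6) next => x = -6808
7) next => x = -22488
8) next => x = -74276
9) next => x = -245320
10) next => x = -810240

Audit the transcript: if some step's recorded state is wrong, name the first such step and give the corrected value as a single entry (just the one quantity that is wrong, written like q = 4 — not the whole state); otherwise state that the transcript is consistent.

step 5, x = -2064

Recomputing the run from the initial state:
step 1: x = -16
step 2: x = -56
step 3: x = -188
step 4: x = -624
step 5: x = -2064
step 6: x = -6820
step 7: x = -22528
step 8: x = -74408
step 9: x = -245756
step 10: x = -811680
The first disagreement with the transcript is at step 5, where the value should be x = -2064.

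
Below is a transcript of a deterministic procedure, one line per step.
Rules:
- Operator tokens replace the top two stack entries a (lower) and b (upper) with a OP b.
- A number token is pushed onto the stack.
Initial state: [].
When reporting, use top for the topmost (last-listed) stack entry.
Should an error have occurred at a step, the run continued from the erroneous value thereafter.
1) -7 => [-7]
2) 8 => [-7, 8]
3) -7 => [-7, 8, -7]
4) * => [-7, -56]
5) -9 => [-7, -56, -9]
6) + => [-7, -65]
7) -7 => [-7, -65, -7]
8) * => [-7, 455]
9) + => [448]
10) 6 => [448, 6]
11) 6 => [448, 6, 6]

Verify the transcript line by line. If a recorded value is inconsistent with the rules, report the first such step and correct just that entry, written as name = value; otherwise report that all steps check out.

Recomputing the run from the initial state:
step 1: [-7]
step 2: [-7, 8]
step 3: [-7, 8, -7]
step 4: [-7, -56]
step 5: [-7, -56, -9]
step 6: [-7, -65]
step 7: [-7, -65, -7]
step 8: [-7, 455]
step 9: [448]
step 10: [448, 6]
step 11: [448, 6, 6]
This matches the transcript at every step.

no error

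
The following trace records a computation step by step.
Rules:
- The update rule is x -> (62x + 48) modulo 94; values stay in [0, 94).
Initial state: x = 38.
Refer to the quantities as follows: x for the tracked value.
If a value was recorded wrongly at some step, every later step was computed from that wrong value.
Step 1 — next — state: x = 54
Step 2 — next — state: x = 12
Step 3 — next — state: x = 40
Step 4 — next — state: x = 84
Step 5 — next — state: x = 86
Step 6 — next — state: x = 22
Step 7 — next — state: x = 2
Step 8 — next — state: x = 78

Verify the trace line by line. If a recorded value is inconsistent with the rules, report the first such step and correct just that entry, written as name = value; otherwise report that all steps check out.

Recomputing the run from the initial state:
step 1: x = 54
step 2: x = 12
step 3: x = 40
step 4: x = 84
step 5: x = 86
step 6: x = 22
step 7: x = 2
step 8: x = 78
This matches the trace at every step.

no error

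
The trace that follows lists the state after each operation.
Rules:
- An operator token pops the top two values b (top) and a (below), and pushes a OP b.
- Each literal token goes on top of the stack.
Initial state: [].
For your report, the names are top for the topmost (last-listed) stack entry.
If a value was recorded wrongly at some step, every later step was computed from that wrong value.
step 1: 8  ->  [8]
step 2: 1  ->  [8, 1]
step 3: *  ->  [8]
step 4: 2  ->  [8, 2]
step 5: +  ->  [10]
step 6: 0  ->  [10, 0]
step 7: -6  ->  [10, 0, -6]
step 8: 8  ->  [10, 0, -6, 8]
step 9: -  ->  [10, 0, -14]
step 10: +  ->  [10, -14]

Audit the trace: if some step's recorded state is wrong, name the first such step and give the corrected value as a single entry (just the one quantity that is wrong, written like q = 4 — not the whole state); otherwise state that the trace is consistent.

no error

Step 1: push 8: top = 8 — in agreement.
Step 2: push 1: top = 1 — exactly as logged.
Step 3: 8 * 1 = 8 — matches.
Step 4: push 2: top = 2 — no discrepancy.
Step 5: 8 + 2 = 10 — exactly as logged.
Step 6: push 0: top = 0 — consistent with the trace.
Step 7: push -6: top = -6 — same as recorded.
Step 8: push 8: top = 8 — exactly as logged.
Step 9: -6 - 8 = -14 — no discrepancy.
Step 10: 0 + -14 = -14 — matches.
All entries verified; no error found.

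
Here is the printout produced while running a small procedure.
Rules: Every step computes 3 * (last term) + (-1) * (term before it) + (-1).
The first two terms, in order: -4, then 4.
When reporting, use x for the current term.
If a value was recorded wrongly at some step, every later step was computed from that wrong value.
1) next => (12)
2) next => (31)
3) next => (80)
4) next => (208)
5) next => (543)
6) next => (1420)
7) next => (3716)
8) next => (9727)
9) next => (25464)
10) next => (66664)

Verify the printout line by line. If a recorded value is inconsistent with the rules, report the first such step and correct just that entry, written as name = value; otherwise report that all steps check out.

step 1, x = 15

Recomputing the run from the initial state:
step 1: x = 15
step 2: x = 40
step 3: x = 104
step 4: x = 271
step 5: x = 708
step 6: x = 1852
step 7: x = 4847
step 8: x = 12688
step 9: x = 33216
step 10: x = 86959
The first disagreement with the printout is at step 1, where the value should be x = 15.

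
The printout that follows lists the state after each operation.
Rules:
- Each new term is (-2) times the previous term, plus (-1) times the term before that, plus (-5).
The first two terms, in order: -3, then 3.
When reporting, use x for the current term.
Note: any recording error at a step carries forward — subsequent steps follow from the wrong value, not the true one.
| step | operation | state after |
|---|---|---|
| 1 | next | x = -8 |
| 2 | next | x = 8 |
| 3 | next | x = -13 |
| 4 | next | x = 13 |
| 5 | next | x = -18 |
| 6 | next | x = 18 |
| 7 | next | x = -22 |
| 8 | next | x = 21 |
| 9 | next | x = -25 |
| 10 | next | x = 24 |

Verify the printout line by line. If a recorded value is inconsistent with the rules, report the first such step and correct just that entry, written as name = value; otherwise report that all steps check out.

step 7, x = -23

step 1: x = -2*(3) + (-1)*(-3) + (-5) = -8 -> consistent with the printout
step 2: x = -2*(-8) + (-1)*(3) + (-5) = 8 -> confirmed correct
step 3: x = -2*(8) + (-1)*(-8) + (-5) = -13 -> checks out
step 4: x = -2*(-13) + (-1)*(8) + (-5) = 13 -> checks out
step 5: x = -2*(13) + (-1)*(-13) + (-5) = -18 -> checks out
step 6: x = -2*(-18) + (-1)*(13) + (-5) = 18 -> in agreement
step 7: x = -2*(18) + (-1)*(-18) + (-5) = -23 -> the printout has a different value
So the first discrepancy is step 7, where the right value is x = -23.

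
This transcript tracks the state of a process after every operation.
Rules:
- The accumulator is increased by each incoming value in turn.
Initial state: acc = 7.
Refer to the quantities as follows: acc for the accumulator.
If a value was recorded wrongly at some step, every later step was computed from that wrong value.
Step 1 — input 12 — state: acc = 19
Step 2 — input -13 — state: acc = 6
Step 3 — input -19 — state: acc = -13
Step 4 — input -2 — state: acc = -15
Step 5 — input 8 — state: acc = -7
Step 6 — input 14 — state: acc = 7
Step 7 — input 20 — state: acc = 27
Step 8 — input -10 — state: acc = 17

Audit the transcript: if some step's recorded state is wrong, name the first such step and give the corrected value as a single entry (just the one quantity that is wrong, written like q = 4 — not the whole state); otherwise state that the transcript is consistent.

Recomputing the run from the initial state:
step 1: acc = 19
step 2: acc = 6
step 3: acc = -13
step 4: acc = -15
step 5: acc = -7
step 6: acc = 7
step 7: acc = 27
step 8: acc = 17
This matches the transcript at every step.

no error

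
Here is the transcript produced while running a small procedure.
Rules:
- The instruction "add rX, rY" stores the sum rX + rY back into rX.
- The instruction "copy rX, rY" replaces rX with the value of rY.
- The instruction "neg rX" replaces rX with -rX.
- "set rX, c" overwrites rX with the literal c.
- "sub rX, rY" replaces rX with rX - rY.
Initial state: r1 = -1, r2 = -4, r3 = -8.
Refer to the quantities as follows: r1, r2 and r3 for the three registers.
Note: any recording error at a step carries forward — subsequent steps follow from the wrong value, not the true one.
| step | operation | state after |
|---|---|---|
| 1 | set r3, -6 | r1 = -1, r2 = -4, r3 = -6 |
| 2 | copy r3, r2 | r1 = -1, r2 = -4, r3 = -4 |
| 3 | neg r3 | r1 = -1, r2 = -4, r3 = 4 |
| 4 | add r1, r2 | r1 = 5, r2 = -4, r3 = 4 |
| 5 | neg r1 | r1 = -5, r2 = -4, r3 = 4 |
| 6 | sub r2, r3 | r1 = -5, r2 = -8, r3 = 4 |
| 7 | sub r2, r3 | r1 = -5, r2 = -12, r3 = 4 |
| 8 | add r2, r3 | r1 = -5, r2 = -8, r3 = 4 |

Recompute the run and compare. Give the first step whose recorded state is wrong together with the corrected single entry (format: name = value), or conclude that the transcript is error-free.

step 4, r1 = -5

Recomputing the run from the initial state:
step 1: r1 = -1, r2 = -4, r3 = -6
step 2: r1 = -1, r2 = -4, r3 = -4
step 3: r1 = -1, r2 = -4, r3 = 4
step 4: r1 = -5, r2 = -4, r3 = 4
step 5: r1 = 5, r2 = -4, r3 = 4
step 6: r1 = 5, r2 = -8, r3 = 4
step 7: r1 = 5, r2 = -12, r3 = 4
step 8: r1 = 5, r2 = -8, r3 = 4
The first disagreement with the transcript is at step 4, where the value should be r1 = -5.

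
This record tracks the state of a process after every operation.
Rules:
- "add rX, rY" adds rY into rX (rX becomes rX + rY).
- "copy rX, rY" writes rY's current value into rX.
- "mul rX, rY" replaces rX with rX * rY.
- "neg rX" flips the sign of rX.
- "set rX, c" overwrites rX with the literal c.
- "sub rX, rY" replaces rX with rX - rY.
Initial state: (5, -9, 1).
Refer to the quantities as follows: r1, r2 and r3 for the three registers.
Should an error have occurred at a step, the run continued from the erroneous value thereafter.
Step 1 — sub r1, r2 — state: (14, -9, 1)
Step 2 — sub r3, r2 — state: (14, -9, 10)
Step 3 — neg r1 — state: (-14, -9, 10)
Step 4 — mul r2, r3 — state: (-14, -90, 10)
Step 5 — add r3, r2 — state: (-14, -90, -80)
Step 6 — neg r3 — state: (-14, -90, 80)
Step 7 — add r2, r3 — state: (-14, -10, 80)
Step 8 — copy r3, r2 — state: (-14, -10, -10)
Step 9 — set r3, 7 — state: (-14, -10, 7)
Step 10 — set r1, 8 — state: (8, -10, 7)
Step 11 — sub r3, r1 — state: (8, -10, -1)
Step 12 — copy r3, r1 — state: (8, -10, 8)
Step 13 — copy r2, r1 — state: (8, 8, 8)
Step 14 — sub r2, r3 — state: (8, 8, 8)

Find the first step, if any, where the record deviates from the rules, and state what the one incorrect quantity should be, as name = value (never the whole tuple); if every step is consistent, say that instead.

step 1: r1 = 5 - -9 = 14 -> same as recorded
step 2: r3 = 1 - -9 = 10 -> consistent with the record
step 3: r1 = -(14) = -14 -> confirmed correct
step 4: r2 = -9 * 10 = -90 -> matches
step 5: r3 = 10 + -90 = -80 -> checks out
step 6: r3 = -(-80) = 80 -> confirmed correct
step 7: r2 = -90 + 80 = -10 -> exactly as logged
step 8: r3 = -10 -> same as recorded
step 9: r3 = 7 -> no discrepancy
step 10: r1 = 8 -> in agreement
step 11: r3 = 7 - 8 = -1 -> same as recorded
step 12: r3 = 8 -> verified
step 13: r2 = 8 -> exactly as logged
step 14: r2 = 8 - 8 = 0 -> a discrepancy with the record
First incorrect step: 14; the correct value is r2 = 0.

step 14, r2 = 0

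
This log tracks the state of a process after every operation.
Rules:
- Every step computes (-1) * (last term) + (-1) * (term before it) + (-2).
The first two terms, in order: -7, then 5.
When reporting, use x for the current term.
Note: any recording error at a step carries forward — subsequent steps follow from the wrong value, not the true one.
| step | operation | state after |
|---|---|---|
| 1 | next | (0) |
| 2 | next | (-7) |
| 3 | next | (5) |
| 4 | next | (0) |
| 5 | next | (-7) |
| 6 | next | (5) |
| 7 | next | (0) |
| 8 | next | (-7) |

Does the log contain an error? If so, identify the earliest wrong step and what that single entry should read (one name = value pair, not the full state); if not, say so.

Recomputing the run from the initial state:
step 1: x = 0
step 2: x = -7
step 3: x = 5
step 4: x = 0
step 5: x = -7
step 6: x = 5
step 7: x = 0
step 8: x = -7
This matches the log at every step.

no error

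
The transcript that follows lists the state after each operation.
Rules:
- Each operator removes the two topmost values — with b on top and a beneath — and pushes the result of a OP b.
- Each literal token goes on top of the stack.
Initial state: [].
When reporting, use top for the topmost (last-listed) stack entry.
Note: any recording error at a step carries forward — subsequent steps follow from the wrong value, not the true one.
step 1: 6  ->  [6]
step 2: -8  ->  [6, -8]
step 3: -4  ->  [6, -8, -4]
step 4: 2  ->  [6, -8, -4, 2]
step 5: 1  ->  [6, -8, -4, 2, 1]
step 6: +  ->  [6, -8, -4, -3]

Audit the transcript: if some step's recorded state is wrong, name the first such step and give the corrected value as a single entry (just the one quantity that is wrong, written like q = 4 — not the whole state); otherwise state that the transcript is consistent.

Recomputing the run from the initial state:
step 1: [6]
step 2: [6, -8]
step 3: [6, -8, -4]
step 4: [6, -8, -4, 2]
step 5: [6, -8, -4, 2, 1]
step 6: [6, -8, -4, 3]
The first disagreement with the transcript is at step 6, where the value should be top = 3.

step 6, top = 3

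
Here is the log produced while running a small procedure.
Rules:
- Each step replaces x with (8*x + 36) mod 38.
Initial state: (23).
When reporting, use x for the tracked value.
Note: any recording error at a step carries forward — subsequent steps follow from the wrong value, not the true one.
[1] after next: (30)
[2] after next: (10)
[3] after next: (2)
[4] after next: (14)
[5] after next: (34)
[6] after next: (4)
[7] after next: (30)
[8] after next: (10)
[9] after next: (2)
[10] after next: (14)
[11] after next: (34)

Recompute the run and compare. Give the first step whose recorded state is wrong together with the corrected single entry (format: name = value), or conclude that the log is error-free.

step 1: x = (8*23 + 36) mod 38 = 30 -> no discrepancy
step 2: x = (8*30 + 36) mod 38 = 10 -> consistent with the log
step 3: x = (8*10 + 36) mod 38 = 2 -> exactly as logged
step 4: x = (8*2 + 36) mod 38 = 14 -> confirmed correct
step 5: x = (8*14 + 36) mod 38 = 34 -> verified
step 6: x = (8*34 + 36) mod 38 = 4 -> exactly as logged
step 7: x = (8*4 + 36) mod 38 = 30 -> same as recorded
step 8: x = (8*30 + 36) mod 38 = 10 -> exactly as logged
step 9: x = (8*10 + 36) mod 38 = 2 -> consistent with the log
step 10: x = (8*2 + 36) mod 38 = 14 -> confirmed correct
step 11: x = (8*14 + 36) mod 38 = 34 -> consistent with the log
The whole run recomputes cleanly — no discrepancies.

no error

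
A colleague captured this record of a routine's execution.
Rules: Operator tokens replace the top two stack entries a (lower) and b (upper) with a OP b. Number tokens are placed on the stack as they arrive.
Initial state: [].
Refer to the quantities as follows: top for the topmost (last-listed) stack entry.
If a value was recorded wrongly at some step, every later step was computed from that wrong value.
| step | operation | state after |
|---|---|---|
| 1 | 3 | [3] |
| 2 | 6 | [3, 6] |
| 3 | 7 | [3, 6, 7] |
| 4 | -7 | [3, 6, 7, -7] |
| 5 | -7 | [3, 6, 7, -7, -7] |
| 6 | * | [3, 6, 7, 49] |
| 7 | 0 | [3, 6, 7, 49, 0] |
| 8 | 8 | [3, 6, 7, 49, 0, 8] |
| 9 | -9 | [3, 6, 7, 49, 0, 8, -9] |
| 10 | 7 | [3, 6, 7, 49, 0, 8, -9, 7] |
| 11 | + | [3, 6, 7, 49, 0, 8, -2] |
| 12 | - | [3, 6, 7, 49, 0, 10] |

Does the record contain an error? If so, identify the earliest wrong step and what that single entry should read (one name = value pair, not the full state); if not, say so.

no error

Step 1: push 3: top = 3 — verified.
Step 2: push 6: top = 6 — no discrepancy.
Step 3: push 7: top = 7 — checks out.
Step 4: push -7: top = -7 — same as recorded.
Step 5: push -7: top = -7 — confirmed correct.
Step 6: -7 * -7 = 49 — same as recorded.
Step 7: push 0: top = 0 — consistent with the record.
Step 8: push 8: top = 8 — checks out.
Step 9: push -9: top = -9 — matches.
Step 10: push 7: top = 7 — no discrepancy.
Step 11: -9 + 7 = -2 — confirmed correct.
Step 12: 8 - -2 = 10 — consistent with the record.
Each recorded entry agrees with the recomputation.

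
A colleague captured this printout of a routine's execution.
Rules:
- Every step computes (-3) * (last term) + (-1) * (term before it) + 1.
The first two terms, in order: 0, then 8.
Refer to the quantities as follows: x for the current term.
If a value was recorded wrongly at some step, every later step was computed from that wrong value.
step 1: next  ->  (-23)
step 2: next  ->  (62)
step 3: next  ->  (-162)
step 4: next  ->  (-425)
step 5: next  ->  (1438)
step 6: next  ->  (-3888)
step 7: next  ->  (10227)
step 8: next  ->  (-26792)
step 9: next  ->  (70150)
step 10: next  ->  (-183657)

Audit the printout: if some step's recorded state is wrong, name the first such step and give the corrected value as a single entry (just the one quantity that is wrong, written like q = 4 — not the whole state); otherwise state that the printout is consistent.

step 4, x = 425

1. x = -3*(8) + (-1)*(0) + (1) = -23 (agrees with the printout)
2. x = -3*(-23) + (-1)*(8) + (1) = 62 (in agreement)
3. x = -3*(62) + (-1)*(-23) + (1) = -162 (confirmed correct)
4. x = -3*(-162) + (-1)*(62) + (1) = 425 (the entry is off here)
So the first discrepancy is step 4, where the right value is x = 425.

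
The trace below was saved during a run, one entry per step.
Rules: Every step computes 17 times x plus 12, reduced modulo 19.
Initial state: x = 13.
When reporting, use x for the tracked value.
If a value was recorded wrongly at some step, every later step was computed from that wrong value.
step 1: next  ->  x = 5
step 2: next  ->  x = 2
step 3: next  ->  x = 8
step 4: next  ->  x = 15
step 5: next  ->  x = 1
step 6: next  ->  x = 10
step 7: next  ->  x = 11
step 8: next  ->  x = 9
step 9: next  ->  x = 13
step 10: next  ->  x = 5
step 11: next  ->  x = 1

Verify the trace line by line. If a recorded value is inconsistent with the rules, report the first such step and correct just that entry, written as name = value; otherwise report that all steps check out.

step 11, x = 2

Recomputing the run from the initial state:
step 1: x = 5
step 2: x = 2
step 3: x = 8
step 4: x = 15
step 5: x = 1
step 6: x = 10
step 7: x = 11
step 8: x = 9
step 9: x = 13
step 10: x = 5
step 11: x = 2
The first disagreement with the trace is at step 11, where the value should be x = 2.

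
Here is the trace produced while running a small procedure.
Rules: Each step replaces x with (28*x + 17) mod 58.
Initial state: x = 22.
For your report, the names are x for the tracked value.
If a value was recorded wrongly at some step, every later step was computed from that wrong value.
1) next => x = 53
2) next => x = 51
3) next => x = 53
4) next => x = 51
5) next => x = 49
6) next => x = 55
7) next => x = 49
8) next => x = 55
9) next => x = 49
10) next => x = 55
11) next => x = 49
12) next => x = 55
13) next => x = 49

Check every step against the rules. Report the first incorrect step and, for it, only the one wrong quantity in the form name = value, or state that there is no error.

step 5, x = 53

step 1: x = (28*22 + 17) mod 58 = 53 -> checks out
step 2: x = (28*53 + 17) mod 58 = 51 -> agrees with the trace
step 3: x = (28*51 + 17) mod 58 = 53 -> in agreement
step 4: x = (28*53 + 17) mod 58 = 51 -> exactly as logged
step 5: x = (28*51 + 17) mod 58 = 53 -> the recorded entry deviates here
Conclusion: step 5 carries the first error; the entry should be x = 53.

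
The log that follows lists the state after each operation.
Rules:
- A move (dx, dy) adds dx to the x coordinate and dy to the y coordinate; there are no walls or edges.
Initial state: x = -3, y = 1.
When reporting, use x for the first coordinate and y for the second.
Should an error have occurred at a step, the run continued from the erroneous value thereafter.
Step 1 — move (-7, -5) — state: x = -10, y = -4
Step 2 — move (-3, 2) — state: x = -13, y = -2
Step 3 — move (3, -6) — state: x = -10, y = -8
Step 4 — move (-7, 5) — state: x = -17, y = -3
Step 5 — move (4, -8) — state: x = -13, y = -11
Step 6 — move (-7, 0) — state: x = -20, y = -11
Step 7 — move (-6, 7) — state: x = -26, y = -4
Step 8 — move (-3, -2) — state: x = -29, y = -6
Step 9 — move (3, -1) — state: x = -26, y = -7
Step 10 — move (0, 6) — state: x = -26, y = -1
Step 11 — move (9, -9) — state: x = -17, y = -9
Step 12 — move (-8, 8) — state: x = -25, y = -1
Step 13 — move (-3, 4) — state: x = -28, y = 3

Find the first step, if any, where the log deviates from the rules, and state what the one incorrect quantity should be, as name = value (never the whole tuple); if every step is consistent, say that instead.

1. x = -3 + (-7) = -10, y = 1 + (-5) = -4 (consistent with the log)
2. x = -10 + (-3) = -13, y = -4 + (2) = -2 (exactly as logged)
3. x = -13 + (3) = -10, y = -2 + (-6) = -8 (same as recorded)
4. x = -10 + (-7) = -17, y = -8 + (5) = -3 (matches)
5. x = -17 + (4) = -13, y = -3 + (-8) = -11 (checks out)
6. x = -13 + (-7) = -20, y = -11 + (0) = -11 (matches)
7. x = -20 + (-6) = -26, y = -11 + (7) = -4 (in agreement)
8. x = -26 + (-3) = -29, y = -4 + (-2) = -6 (verified)
9. x = -29 + (3) = -26, y = -6 + (-1) = -7 (verified)
10. x = -26 + (0) = -26, y = -7 + (6) = -1 (matches)
11. x = -26 + (9) = -17, y = -1 + (-9) = -10 (the entry is off here)
Conclusion: step 11 carries the first error; the entry should be y = -10.

step 11, y = -10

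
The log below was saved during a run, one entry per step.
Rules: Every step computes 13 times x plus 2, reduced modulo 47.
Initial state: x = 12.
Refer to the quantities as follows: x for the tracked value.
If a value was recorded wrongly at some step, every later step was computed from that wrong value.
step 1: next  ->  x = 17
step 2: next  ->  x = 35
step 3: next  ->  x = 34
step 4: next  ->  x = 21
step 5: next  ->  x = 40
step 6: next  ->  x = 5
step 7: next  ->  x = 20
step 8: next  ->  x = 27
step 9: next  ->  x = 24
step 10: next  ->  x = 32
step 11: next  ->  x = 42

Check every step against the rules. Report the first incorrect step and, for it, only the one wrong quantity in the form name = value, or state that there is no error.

no error

1. x = (13*12 + 2) mod 47 = 17 (no discrepancy)
2. x = (13*17 + 2) mod 47 = 35 (matches)
3. x = (13*35 + 2) mod 47 = 34 (verified)
4. x = (13*34 + 2) mod 47 = 21 (checks out)
5. x = (13*21 + 2) mod 47 = 40 (matches)
6. x = (13*40 + 2) mod 47 = 5 (consistent with the log)
7. x = (13*5 + 2) mod 47 = 20 (confirmed correct)
8. x = (13*20 + 2) mod 47 = 27 (same as recorded)
9. x = (13*27 + 2) mod 47 = 24 (in agreement)
10. x = (13*24 + 2) mod 47 = 32 (agrees with the log)
11. x = (13*32 + 2) mod 47 = 42 (consistent with the log)
All steps check out; nothing to correct.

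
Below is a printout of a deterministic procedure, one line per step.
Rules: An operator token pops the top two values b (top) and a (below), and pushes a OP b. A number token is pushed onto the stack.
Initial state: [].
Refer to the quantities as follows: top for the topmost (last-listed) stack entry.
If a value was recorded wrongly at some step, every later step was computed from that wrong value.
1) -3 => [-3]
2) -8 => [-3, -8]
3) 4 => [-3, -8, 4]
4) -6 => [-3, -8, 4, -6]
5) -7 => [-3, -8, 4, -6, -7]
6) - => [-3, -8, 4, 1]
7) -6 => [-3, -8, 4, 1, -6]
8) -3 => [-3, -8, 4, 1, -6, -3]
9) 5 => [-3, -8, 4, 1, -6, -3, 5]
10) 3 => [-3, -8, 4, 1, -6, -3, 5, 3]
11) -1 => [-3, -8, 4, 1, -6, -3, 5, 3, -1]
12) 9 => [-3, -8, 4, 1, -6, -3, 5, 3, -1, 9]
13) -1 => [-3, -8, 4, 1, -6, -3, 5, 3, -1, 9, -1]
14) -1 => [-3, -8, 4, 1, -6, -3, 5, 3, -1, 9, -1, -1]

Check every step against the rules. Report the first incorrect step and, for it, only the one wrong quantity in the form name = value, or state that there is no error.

Step 1: push -3: top = -3 — in agreement.
Step 2: push -8: top = -8 — checks out.
Step 3: push 4: top = 4 — no discrepancy.
Step 4: push -6: top = -6 — no discrepancy.
Step 5: push -7: top = -7 — in agreement.
Step 6: -6 - -7 = 1 — confirmed correct.
Step 7: push -6: top = -6 — same as recorded.
Step 8: push -3: top = -3 — checks out.
Step 9: push 5: top = 5 — confirmed correct.
Step 10: push 3: top = 3 — in agreement.
Step 11: push -1: top = -1 — consistent with the printout.
Step 12: push 9: top = 9 — exactly as logged.
Step 13: push -1: top = -1 — in agreement.
Step 14: push -1: top = -1 — confirmed correct.
The whole run recomputes cleanly — no discrepancies.

no error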